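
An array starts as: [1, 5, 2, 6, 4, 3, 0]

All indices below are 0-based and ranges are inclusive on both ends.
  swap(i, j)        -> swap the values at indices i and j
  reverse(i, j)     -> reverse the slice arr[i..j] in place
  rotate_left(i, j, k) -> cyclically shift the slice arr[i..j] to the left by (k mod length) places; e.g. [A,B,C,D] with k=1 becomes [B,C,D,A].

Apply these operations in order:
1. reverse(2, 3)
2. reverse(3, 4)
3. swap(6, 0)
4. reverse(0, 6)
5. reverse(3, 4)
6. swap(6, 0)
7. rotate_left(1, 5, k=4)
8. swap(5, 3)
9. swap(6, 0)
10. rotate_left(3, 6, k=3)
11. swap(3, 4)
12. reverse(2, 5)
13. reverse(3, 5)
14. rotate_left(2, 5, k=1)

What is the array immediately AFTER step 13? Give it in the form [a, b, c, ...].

After 1 (reverse(2, 3)): [1, 5, 6, 2, 4, 3, 0]
After 2 (reverse(3, 4)): [1, 5, 6, 4, 2, 3, 0]
After 3 (swap(6, 0)): [0, 5, 6, 4, 2, 3, 1]
After 4 (reverse(0, 6)): [1, 3, 2, 4, 6, 5, 0]
After 5 (reverse(3, 4)): [1, 3, 2, 6, 4, 5, 0]
After 6 (swap(6, 0)): [0, 3, 2, 6, 4, 5, 1]
After 7 (rotate_left(1, 5, k=4)): [0, 5, 3, 2, 6, 4, 1]
After 8 (swap(5, 3)): [0, 5, 3, 4, 6, 2, 1]
After 9 (swap(6, 0)): [1, 5, 3, 4, 6, 2, 0]
After 10 (rotate_left(3, 6, k=3)): [1, 5, 3, 0, 4, 6, 2]
After 11 (swap(3, 4)): [1, 5, 3, 4, 0, 6, 2]
After 12 (reverse(2, 5)): [1, 5, 6, 0, 4, 3, 2]
After 13 (reverse(3, 5)): [1, 5, 6, 3, 4, 0, 2]

Answer: [1, 5, 6, 3, 4, 0, 2]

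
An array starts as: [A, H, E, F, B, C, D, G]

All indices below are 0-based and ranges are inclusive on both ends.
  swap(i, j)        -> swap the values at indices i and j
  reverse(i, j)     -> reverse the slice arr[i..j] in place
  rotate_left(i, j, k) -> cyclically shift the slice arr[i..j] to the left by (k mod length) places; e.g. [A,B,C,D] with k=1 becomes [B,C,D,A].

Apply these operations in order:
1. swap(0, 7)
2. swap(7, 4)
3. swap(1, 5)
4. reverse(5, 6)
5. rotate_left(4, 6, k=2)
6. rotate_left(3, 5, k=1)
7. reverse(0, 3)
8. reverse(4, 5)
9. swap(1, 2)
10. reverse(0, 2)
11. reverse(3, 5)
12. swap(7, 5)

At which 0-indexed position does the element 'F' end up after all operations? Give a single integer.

Answer: 4

Derivation:
After 1 (swap(0, 7)): [G, H, E, F, B, C, D, A]
After 2 (swap(7, 4)): [G, H, E, F, A, C, D, B]
After 3 (swap(1, 5)): [G, C, E, F, A, H, D, B]
After 4 (reverse(5, 6)): [G, C, E, F, A, D, H, B]
After 5 (rotate_left(4, 6, k=2)): [G, C, E, F, H, A, D, B]
After 6 (rotate_left(3, 5, k=1)): [G, C, E, H, A, F, D, B]
After 7 (reverse(0, 3)): [H, E, C, G, A, F, D, B]
After 8 (reverse(4, 5)): [H, E, C, G, F, A, D, B]
After 9 (swap(1, 2)): [H, C, E, G, F, A, D, B]
After 10 (reverse(0, 2)): [E, C, H, G, F, A, D, B]
After 11 (reverse(3, 5)): [E, C, H, A, F, G, D, B]
After 12 (swap(7, 5)): [E, C, H, A, F, B, D, G]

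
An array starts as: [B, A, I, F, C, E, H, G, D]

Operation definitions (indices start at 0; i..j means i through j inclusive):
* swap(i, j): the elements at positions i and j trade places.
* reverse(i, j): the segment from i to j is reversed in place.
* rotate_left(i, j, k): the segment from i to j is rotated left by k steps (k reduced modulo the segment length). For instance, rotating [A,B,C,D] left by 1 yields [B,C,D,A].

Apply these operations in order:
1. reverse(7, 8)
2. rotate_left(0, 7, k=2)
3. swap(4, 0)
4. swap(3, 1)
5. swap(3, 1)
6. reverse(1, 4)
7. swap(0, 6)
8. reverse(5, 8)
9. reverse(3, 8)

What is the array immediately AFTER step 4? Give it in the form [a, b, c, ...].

Answer: [H, E, C, F, I, D, B, A, G]

Derivation:
After 1 (reverse(7, 8)): [B, A, I, F, C, E, H, D, G]
After 2 (rotate_left(0, 7, k=2)): [I, F, C, E, H, D, B, A, G]
After 3 (swap(4, 0)): [H, F, C, E, I, D, B, A, G]
After 4 (swap(3, 1)): [H, E, C, F, I, D, B, A, G]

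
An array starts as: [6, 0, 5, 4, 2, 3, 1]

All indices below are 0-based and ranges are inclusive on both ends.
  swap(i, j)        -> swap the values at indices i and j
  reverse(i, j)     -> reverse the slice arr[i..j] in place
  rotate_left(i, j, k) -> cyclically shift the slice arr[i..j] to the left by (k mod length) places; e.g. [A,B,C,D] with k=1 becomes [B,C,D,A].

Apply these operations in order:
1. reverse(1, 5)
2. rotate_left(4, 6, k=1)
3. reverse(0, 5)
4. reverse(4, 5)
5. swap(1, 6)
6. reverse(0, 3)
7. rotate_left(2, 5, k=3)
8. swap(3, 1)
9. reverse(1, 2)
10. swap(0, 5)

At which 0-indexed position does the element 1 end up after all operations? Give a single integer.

Answer: 4

Derivation:
After 1 (reverse(1, 5)): [6, 3, 2, 4, 5, 0, 1]
After 2 (rotate_left(4, 6, k=1)): [6, 3, 2, 4, 0, 1, 5]
After 3 (reverse(0, 5)): [1, 0, 4, 2, 3, 6, 5]
After 4 (reverse(4, 5)): [1, 0, 4, 2, 6, 3, 5]
After 5 (swap(1, 6)): [1, 5, 4, 2, 6, 3, 0]
After 6 (reverse(0, 3)): [2, 4, 5, 1, 6, 3, 0]
After 7 (rotate_left(2, 5, k=3)): [2, 4, 3, 5, 1, 6, 0]
After 8 (swap(3, 1)): [2, 5, 3, 4, 1, 6, 0]
After 9 (reverse(1, 2)): [2, 3, 5, 4, 1, 6, 0]
After 10 (swap(0, 5)): [6, 3, 5, 4, 1, 2, 0]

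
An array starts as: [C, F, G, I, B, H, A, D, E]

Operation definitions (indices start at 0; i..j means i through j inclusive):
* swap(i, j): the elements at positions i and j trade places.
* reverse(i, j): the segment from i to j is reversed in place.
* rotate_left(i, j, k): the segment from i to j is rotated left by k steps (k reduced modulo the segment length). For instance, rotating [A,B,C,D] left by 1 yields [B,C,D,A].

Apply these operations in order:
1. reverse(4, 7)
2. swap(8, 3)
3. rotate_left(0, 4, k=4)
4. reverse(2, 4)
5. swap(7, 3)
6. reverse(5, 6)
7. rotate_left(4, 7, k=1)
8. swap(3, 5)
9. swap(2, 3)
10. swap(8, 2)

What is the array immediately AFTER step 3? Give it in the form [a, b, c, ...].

After 1 (reverse(4, 7)): [C, F, G, I, D, A, H, B, E]
After 2 (swap(8, 3)): [C, F, G, E, D, A, H, B, I]
After 3 (rotate_left(0, 4, k=4)): [D, C, F, G, E, A, H, B, I]

Answer: [D, C, F, G, E, A, H, B, I]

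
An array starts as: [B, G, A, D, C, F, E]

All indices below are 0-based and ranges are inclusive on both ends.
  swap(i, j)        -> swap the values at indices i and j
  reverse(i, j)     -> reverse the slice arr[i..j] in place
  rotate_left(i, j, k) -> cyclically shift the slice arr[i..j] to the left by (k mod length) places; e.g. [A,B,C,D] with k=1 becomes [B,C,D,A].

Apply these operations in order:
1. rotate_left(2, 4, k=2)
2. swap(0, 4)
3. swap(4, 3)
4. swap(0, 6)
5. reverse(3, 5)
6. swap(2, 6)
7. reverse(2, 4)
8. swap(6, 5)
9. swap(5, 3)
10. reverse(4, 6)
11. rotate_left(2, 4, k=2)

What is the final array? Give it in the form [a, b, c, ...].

Answer: [E, G, B, A, C, F, D]

Derivation:
After 1 (rotate_left(2, 4, k=2)): [B, G, C, A, D, F, E]
After 2 (swap(0, 4)): [D, G, C, A, B, F, E]
After 3 (swap(4, 3)): [D, G, C, B, A, F, E]
After 4 (swap(0, 6)): [E, G, C, B, A, F, D]
After 5 (reverse(3, 5)): [E, G, C, F, A, B, D]
After 6 (swap(2, 6)): [E, G, D, F, A, B, C]
After 7 (reverse(2, 4)): [E, G, A, F, D, B, C]
After 8 (swap(6, 5)): [E, G, A, F, D, C, B]
After 9 (swap(5, 3)): [E, G, A, C, D, F, B]
After 10 (reverse(4, 6)): [E, G, A, C, B, F, D]
After 11 (rotate_left(2, 4, k=2)): [E, G, B, A, C, F, D]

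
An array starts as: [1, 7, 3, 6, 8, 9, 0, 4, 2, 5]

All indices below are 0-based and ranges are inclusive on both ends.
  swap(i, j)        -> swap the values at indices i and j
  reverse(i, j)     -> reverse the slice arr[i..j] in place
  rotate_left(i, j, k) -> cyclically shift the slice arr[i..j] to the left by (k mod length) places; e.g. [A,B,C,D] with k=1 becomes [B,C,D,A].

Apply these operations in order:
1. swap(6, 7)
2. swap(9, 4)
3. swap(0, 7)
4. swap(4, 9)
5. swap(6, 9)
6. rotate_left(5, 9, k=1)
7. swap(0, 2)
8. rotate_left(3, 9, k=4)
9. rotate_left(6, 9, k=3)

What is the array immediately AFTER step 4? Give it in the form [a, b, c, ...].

After 1 (swap(6, 7)): [1, 7, 3, 6, 8, 9, 4, 0, 2, 5]
After 2 (swap(9, 4)): [1, 7, 3, 6, 5, 9, 4, 0, 2, 8]
After 3 (swap(0, 7)): [0, 7, 3, 6, 5, 9, 4, 1, 2, 8]
After 4 (swap(4, 9)): [0, 7, 3, 6, 8, 9, 4, 1, 2, 5]

Answer: [0, 7, 3, 6, 8, 9, 4, 1, 2, 5]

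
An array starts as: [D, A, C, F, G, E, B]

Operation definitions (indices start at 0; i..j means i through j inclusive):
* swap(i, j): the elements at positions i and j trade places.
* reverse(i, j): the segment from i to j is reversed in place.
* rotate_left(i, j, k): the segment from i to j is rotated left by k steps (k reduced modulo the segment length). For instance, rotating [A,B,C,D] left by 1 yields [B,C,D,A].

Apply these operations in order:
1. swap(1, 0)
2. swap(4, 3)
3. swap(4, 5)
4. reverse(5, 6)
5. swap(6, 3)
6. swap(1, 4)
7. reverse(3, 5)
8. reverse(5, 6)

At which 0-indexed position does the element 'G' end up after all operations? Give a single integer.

After 1 (swap(1, 0)): [A, D, C, F, G, E, B]
After 2 (swap(4, 3)): [A, D, C, G, F, E, B]
After 3 (swap(4, 5)): [A, D, C, G, E, F, B]
After 4 (reverse(5, 6)): [A, D, C, G, E, B, F]
After 5 (swap(6, 3)): [A, D, C, F, E, B, G]
After 6 (swap(1, 4)): [A, E, C, F, D, B, G]
After 7 (reverse(3, 5)): [A, E, C, B, D, F, G]
After 8 (reverse(5, 6)): [A, E, C, B, D, G, F]

Answer: 5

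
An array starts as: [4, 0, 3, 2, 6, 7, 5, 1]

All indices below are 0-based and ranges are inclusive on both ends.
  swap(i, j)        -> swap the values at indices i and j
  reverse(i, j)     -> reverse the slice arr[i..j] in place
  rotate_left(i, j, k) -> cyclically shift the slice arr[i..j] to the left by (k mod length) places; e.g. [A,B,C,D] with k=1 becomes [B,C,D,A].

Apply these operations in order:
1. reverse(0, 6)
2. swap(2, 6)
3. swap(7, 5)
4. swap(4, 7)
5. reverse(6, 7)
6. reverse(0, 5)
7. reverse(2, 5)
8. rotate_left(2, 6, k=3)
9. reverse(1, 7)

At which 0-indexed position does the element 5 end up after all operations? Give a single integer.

After 1 (reverse(0, 6)): [5, 7, 6, 2, 3, 0, 4, 1]
After 2 (swap(2, 6)): [5, 7, 4, 2, 3, 0, 6, 1]
After 3 (swap(7, 5)): [5, 7, 4, 2, 3, 1, 6, 0]
After 4 (swap(4, 7)): [5, 7, 4, 2, 0, 1, 6, 3]
After 5 (reverse(6, 7)): [5, 7, 4, 2, 0, 1, 3, 6]
After 6 (reverse(0, 5)): [1, 0, 2, 4, 7, 5, 3, 6]
After 7 (reverse(2, 5)): [1, 0, 5, 7, 4, 2, 3, 6]
After 8 (rotate_left(2, 6, k=3)): [1, 0, 2, 3, 5, 7, 4, 6]
After 9 (reverse(1, 7)): [1, 6, 4, 7, 5, 3, 2, 0]

Answer: 4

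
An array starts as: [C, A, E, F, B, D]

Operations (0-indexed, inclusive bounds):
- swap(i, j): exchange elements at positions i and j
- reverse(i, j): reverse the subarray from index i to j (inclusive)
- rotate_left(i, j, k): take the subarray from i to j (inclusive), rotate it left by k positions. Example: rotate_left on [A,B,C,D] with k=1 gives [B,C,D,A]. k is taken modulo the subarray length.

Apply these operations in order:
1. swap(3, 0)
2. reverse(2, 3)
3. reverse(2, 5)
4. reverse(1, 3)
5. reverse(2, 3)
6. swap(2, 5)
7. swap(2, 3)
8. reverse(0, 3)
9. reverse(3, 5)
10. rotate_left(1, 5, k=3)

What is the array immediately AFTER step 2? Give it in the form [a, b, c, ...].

After 1 (swap(3, 0)): [F, A, E, C, B, D]
After 2 (reverse(2, 3)): [F, A, C, E, B, D]

Answer: [F, A, C, E, B, D]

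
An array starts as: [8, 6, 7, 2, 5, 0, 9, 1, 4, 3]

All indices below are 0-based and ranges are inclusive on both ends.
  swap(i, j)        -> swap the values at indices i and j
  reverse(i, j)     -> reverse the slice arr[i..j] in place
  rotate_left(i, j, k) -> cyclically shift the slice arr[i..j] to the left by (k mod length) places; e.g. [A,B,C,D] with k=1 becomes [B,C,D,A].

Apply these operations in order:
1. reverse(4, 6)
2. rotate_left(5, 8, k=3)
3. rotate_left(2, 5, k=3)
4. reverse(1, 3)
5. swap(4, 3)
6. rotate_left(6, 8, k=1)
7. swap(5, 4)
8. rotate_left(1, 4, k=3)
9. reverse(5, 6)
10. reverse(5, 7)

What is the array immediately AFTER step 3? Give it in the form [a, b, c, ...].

Answer: [8, 6, 4, 7, 2, 9, 0, 5, 1, 3]

Derivation:
After 1 (reverse(4, 6)): [8, 6, 7, 2, 9, 0, 5, 1, 4, 3]
After 2 (rotate_left(5, 8, k=3)): [8, 6, 7, 2, 9, 4, 0, 5, 1, 3]
After 3 (rotate_left(2, 5, k=3)): [8, 6, 4, 7, 2, 9, 0, 5, 1, 3]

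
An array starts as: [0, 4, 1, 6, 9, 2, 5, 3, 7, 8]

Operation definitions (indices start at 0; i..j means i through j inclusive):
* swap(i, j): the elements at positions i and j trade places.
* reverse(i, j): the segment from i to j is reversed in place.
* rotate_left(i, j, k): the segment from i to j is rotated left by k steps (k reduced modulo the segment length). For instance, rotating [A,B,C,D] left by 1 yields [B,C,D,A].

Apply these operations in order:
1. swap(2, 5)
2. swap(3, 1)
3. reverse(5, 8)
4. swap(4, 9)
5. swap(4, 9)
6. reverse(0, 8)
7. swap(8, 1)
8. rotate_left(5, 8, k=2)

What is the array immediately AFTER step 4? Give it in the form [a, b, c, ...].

Answer: [0, 6, 2, 4, 8, 7, 3, 5, 1, 9]

Derivation:
After 1 (swap(2, 5)): [0, 4, 2, 6, 9, 1, 5, 3, 7, 8]
After 2 (swap(3, 1)): [0, 6, 2, 4, 9, 1, 5, 3, 7, 8]
After 3 (reverse(5, 8)): [0, 6, 2, 4, 9, 7, 3, 5, 1, 8]
After 4 (swap(4, 9)): [0, 6, 2, 4, 8, 7, 3, 5, 1, 9]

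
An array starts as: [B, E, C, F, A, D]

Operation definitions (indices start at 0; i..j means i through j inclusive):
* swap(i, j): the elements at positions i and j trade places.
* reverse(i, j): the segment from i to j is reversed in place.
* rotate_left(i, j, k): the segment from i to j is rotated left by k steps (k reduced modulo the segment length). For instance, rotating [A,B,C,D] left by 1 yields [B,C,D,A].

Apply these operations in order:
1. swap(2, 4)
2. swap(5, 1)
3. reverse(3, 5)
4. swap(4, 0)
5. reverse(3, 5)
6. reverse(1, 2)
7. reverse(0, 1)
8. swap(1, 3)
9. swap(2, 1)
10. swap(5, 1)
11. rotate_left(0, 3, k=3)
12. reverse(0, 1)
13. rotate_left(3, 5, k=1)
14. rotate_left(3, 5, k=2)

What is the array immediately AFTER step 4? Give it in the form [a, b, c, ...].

After 1 (swap(2, 4)): [B, E, A, F, C, D]
After 2 (swap(5, 1)): [B, D, A, F, C, E]
After 3 (reverse(3, 5)): [B, D, A, E, C, F]
After 4 (swap(4, 0)): [C, D, A, E, B, F]

Answer: [C, D, A, E, B, F]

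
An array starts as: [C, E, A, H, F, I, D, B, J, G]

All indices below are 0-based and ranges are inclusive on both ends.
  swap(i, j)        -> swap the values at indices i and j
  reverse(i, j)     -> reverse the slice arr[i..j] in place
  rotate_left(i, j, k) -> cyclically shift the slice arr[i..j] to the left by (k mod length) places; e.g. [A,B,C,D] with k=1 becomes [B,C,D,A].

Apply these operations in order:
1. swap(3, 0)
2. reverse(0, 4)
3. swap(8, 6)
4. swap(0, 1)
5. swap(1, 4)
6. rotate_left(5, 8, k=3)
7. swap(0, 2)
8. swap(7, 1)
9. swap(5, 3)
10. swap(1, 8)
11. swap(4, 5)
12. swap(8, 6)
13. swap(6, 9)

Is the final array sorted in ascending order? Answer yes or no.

After 1 (swap(3, 0)): [H, E, A, C, F, I, D, B, J, G]
After 2 (reverse(0, 4)): [F, C, A, E, H, I, D, B, J, G]
After 3 (swap(8, 6)): [F, C, A, E, H, I, J, B, D, G]
After 4 (swap(0, 1)): [C, F, A, E, H, I, J, B, D, G]
After 5 (swap(1, 4)): [C, H, A, E, F, I, J, B, D, G]
After 6 (rotate_left(5, 8, k=3)): [C, H, A, E, F, D, I, J, B, G]
After 7 (swap(0, 2)): [A, H, C, E, F, D, I, J, B, G]
After 8 (swap(7, 1)): [A, J, C, E, F, D, I, H, B, G]
After 9 (swap(5, 3)): [A, J, C, D, F, E, I, H, B, G]
After 10 (swap(1, 8)): [A, B, C, D, F, E, I, H, J, G]
After 11 (swap(4, 5)): [A, B, C, D, E, F, I, H, J, G]
After 12 (swap(8, 6)): [A, B, C, D, E, F, J, H, I, G]
After 13 (swap(6, 9)): [A, B, C, D, E, F, G, H, I, J]

Answer: yes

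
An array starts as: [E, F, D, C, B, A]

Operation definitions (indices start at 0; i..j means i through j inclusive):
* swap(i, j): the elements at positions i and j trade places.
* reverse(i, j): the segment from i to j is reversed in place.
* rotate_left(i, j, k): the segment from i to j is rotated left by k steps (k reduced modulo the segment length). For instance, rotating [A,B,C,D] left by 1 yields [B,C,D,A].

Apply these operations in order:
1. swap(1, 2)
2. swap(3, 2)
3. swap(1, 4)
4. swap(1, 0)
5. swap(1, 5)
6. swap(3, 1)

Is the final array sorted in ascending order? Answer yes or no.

Answer: no

Derivation:
After 1 (swap(1, 2)): [E, D, F, C, B, A]
After 2 (swap(3, 2)): [E, D, C, F, B, A]
After 3 (swap(1, 4)): [E, B, C, F, D, A]
After 4 (swap(1, 0)): [B, E, C, F, D, A]
After 5 (swap(1, 5)): [B, A, C, F, D, E]
After 6 (swap(3, 1)): [B, F, C, A, D, E]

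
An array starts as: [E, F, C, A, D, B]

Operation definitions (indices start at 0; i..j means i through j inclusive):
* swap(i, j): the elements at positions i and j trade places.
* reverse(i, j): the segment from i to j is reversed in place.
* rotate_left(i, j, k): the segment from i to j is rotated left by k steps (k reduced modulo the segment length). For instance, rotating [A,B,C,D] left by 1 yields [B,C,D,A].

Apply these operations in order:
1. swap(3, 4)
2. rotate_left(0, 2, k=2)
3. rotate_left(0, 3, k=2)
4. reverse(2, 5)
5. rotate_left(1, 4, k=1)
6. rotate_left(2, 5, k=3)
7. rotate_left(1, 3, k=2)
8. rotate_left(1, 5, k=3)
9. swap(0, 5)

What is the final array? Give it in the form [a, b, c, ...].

After 1 (swap(3, 4)): [E, F, C, D, A, B]
After 2 (rotate_left(0, 2, k=2)): [C, E, F, D, A, B]
After 3 (rotate_left(0, 3, k=2)): [F, D, C, E, A, B]
After 4 (reverse(2, 5)): [F, D, B, A, E, C]
After 5 (rotate_left(1, 4, k=1)): [F, B, A, E, D, C]
After 6 (rotate_left(2, 5, k=3)): [F, B, C, A, E, D]
After 7 (rotate_left(1, 3, k=2)): [F, A, B, C, E, D]
After 8 (rotate_left(1, 5, k=3)): [F, E, D, A, B, C]
After 9 (swap(0, 5)): [C, E, D, A, B, F]

Answer: [C, E, D, A, B, F]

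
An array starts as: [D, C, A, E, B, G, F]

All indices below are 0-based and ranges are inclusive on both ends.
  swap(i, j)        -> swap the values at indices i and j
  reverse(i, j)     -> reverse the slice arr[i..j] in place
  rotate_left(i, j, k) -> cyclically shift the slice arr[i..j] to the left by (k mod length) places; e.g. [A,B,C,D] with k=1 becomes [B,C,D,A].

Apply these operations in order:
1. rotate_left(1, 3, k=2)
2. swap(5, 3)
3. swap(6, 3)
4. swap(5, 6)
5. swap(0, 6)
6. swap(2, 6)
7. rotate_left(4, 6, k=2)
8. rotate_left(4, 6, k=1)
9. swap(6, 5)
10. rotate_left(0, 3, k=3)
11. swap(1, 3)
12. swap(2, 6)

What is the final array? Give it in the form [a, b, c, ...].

After 1 (rotate_left(1, 3, k=2)): [D, E, C, A, B, G, F]
After 2 (swap(5, 3)): [D, E, C, G, B, A, F]
After 3 (swap(6, 3)): [D, E, C, F, B, A, G]
After 4 (swap(5, 6)): [D, E, C, F, B, G, A]
After 5 (swap(0, 6)): [A, E, C, F, B, G, D]
After 6 (swap(2, 6)): [A, E, D, F, B, G, C]
After 7 (rotate_left(4, 6, k=2)): [A, E, D, F, C, B, G]
After 8 (rotate_left(4, 6, k=1)): [A, E, D, F, B, G, C]
After 9 (swap(6, 5)): [A, E, D, F, B, C, G]
After 10 (rotate_left(0, 3, k=3)): [F, A, E, D, B, C, G]
After 11 (swap(1, 3)): [F, D, E, A, B, C, G]
After 12 (swap(2, 6)): [F, D, G, A, B, C, E]

Answer: [F, D, G, A, B, C, E]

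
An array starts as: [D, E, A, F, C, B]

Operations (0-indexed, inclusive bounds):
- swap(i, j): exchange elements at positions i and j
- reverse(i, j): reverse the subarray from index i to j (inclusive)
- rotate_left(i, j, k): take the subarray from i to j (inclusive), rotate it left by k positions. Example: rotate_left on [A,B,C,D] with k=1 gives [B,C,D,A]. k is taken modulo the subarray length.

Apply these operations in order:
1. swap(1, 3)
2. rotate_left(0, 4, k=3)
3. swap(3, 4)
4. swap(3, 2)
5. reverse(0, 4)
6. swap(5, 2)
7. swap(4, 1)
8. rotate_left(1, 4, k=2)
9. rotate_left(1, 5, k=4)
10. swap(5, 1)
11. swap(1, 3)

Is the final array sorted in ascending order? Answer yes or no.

After 1 (swap(1, 3)): [D, F, A, E, C, B]
After 2 (rotate_left(0, 4, k=3)): [E, C, D, F, A, B]
After 3 (swap(3, 4)): [E, C, D, A, F, B]
After 4 (swap(3, 2)): [E, C, A, D, F, B]
After 5 (reverse(0, 4)): [F, D, A, C, E, B]
After 6 (swap(5, 2)): [F, D, B, C, E, A]
After 7 (swap(4, 1)): [F, E, B, C, D, A]
After 8 (rotate_left(1, 4, k=2)): [F, C, D, E, B, A]
After 9 (rotate_left(1, 5, k=4)): [F, A, C, D, E, B]
After 10 (swap(5, 1)): [F, B, C, D, E, A]
After 11 (swap(1, 3)): [F, D, C, B, E, A]

Answer: no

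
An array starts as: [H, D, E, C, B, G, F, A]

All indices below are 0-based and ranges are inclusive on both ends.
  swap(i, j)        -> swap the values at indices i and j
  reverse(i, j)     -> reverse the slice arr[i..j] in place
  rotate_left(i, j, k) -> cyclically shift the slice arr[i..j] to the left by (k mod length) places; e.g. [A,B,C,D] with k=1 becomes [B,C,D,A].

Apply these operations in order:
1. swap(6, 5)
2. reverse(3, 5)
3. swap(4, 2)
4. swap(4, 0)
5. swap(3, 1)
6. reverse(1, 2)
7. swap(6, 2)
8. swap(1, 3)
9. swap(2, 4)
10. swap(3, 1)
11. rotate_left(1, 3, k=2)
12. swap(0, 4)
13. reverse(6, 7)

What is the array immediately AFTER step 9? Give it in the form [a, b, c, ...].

After 1 (swap(6, 5)): [H, D, E, C, B, F, G, A]
After 2 (reverse(3, 5)): [H, D, E, F, B, C, G, A]
After 3 (swap(4, 2)): [H, D, B, F, E, C, G, A]
After 4 (swap(4, 0)): [E, D, B, F, H, C, G, A]
After 5 (swap(3, 1)): [E, F, B, D, H, C, G, A]
After 6 (reverse(1, 2)): [E, B, F, D, H, C, G, A]
After 7 (swap(6, 2)): [E, B, G, D, H, C, F, A]
After 8 (swap(1, 3)): [E, D, G, B, H, C, F, A]
After 9 (swap(2, 4)): [E, D, H, B, G, C, F, A]

Answer: [E, D, H, B, G, C, F, A]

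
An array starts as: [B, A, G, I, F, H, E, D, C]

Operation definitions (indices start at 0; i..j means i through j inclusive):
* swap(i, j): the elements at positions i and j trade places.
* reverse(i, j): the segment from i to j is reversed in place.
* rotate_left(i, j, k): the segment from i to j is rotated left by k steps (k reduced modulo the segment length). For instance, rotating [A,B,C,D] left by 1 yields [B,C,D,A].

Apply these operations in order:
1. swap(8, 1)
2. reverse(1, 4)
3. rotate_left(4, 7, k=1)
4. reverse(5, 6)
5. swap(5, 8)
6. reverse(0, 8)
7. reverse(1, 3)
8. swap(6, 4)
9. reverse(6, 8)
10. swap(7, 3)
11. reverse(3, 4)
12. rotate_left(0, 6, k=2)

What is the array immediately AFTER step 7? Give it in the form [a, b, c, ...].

Answer: [D, A, E, C, H, G, I, F, B]

Derivation:
After 1 (swap(8, 1)): [B, C, G, I, F, H, E, D, A]
After 2 (reverse(1, 4)): [B, F, I, G, C, H, E, D, A]
After 3 (rotate_left(4, 7, k=1)): [B, F, I, G, H, E, D, C, A]
After 4 (reverse(5, 6)): [B, F, I, G, H, D, E, C, A]
After 5 (swap(5, 8)): [B, F, I, G, H, A, E, C, D]
After 6 (reverse(0, 8)): [D, C, E, A, H, G, I, F, B]
After 7 (reverse(1, 3)): [D, A, E, C, H, G, I, F, B]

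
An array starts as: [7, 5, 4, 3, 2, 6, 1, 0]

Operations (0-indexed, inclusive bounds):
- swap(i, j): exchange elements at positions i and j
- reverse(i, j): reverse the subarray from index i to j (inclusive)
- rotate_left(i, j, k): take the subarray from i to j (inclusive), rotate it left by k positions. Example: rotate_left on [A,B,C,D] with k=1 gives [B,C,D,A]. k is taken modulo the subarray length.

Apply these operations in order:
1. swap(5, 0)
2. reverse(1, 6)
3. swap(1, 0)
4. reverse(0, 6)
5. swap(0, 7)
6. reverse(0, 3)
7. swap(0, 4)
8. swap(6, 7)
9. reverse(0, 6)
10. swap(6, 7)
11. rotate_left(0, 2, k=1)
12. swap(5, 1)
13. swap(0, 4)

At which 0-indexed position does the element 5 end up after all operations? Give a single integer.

Answer: 2

Derivation:
After 1 (swap(5, 0)): [6, 5, 4, 3, 2, 7, 1, 0]
After 2 (reverse(1, 6)): [6, 1, 7, 2, 3, 4, 5, 0]
After 3 (swap(1, 0)): [1, 6, 7, 2, 3, 4, 5, 0]
After 4 (reverse(0, 6)): [5, 4, 3, 2, 7, 6, 1, 0]
After 5 (swap(0, 7)): [0, 4, 3, 2, 7, 6, 1, 5]
After 6 (reverse(0, 3)): [2, 3, 4, 0, 7, 6, 1, 5]
After 7 (swap(0, 4)): [7, 3, 4, 0, 2, 6, 1, 5]
After 8 (swap(6, 7)): [7, 3, 4, 0, 2, 6, 5, 1]
After 9 (reverse(0, 6)): [5, 6, 2, 0, 4, 3, 7, 1]
After 10 (swap(6, 7)): [5, 6, 2, 0, 4, 3, 1, 7]
After 11 (rotate_left(0, 2, k=1)): [6, 2, 5, 0, 4, 3, 1, 7]
After 12 (swap(5, 1)): [6, 3, 5, 0, 4, 2, 1, 7]
After 13 (swap(0, 4)): [4, 3, 5, 0, 6, 2, 1, 7]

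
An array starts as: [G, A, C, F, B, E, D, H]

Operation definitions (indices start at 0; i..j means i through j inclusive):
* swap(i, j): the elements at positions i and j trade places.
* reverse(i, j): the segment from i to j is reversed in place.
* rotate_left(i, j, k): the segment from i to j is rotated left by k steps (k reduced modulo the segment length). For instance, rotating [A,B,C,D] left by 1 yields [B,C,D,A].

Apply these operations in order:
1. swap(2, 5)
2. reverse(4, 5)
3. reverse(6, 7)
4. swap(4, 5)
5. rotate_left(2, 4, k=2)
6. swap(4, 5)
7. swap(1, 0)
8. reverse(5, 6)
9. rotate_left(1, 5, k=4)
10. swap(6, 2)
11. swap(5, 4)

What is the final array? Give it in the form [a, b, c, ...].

After 1 (swap(2, 5)): [G, A, E, F, B, C, D, H]
After 2 (reverse(4, 5)): [G, A, E, F, C, B, D, H]
After 3 (reverse(6, 7)): [G, A, E, F, C, B, H, D]
After 4 (swap(4, 5)): [G, A, E, F, B, C, H, D]
After 5 (rotate_left(2, 4, k=2)): [G, A, B, E, F, C, H, D]
After 6 (swap(4, 5)): [G, A, B, E, C, F, H, D]
After 7 (swap(1, 0)): [A, G, B, E, C, F, H, D]
After 8 (reverse(5, 6)): [A, G, B, E, C, H, F, D]
After 9 (rotate_left(1, 5, k=4)): [A, H, G, B, E, C, F, D]
After 10 (swap(6, 2)): [A, H, F, B, E, C, G, D]
After 11 (swap(5, 4)): [A, H, F, B, C, E, G, D]

Answer: [A, H, F, B, C, E, G, D]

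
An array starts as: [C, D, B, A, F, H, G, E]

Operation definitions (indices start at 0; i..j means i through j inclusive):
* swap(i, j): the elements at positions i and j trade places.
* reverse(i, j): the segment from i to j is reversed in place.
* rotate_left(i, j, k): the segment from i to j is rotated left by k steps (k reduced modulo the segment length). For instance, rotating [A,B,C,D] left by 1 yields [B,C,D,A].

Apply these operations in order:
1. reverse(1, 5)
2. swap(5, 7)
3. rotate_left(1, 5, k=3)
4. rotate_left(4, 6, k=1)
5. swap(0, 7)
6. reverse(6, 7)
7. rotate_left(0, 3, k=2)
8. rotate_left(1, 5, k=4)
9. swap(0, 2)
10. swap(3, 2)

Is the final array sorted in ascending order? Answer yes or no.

Answer: no

Derivation:
After 1 (reverse(1, 5)): [C, H, F, A, B, D, G, E]
After 2 (swap(5, 7)): [C, H, F, A, B, E, G, D]
After 3 (rotate_left(1, 5, k=3)): [C, B, E, H, F, A, G, D]
After 4 (rotate_left(4, 6, k=1)): [C, B, E, H, A, G, F, D]
After 5 (swap(0, 7)): [D, B, E, H, A, G, F, C]
After 6 (reverse(6, 7)): [D, B, E, H, A, G, C, F]
After 7 (rotate_left(0, 3, k=2)): [E, H, D, B, A, G, C, F]
After 8 (rotate_left(1, 5, k=4)): [E, G, H, D, B, A, C, F]
After 9 (swap(0, 2)): [H, G, E, D, B, A, C, F]
After 10 (swap(3, 2)): [H, G, D, E, B, A, C, F]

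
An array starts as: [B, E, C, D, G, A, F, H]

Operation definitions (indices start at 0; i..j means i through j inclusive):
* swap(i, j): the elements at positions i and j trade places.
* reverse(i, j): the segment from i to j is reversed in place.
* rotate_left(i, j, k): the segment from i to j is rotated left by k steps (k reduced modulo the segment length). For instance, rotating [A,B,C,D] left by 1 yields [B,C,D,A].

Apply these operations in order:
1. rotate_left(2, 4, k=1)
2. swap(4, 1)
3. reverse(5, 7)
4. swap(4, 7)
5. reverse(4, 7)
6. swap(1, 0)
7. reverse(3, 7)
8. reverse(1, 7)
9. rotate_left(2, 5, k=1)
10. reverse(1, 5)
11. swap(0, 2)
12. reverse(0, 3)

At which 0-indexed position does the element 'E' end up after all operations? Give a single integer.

After 1 (rotate_left(2, 4, k=1)): [B, E, D, G, C, A, F, H]
After 2 (swap(4, 1)): [B, C, D, G, E, A, F, H]
After 3 (reverse(5, 7)): [B, C, D, G, E, H, F, A]
After 4 (swap(4, 7)): [B, C, D, G, A, H, F, E]
After 5 (reverse(4, 7)): [B, C, D, G, E, F, H, A]
After 6 (swap(1, 0)): [C, B, D, G, E, F, H, A]
After 7 (reverse(3, 7)): [C, B, D, A, H, F, E, G]
After 8 (reverse(1, 7)): [C, G, E, F, H, A, D, B]
After 9 (rotate_left(2, 5, k=1)): [C, G, F, H, A, E, D, B]
After 10 (reverse(1, 5)): [C, E, A, H, F, G, D, B]
After 11 (swap(0, 2)): [A, E, C, H, F, G, D, B]
After 12 (reverse(0, 3)): [H, C, E, A, F, G, D, B]

Answer: 2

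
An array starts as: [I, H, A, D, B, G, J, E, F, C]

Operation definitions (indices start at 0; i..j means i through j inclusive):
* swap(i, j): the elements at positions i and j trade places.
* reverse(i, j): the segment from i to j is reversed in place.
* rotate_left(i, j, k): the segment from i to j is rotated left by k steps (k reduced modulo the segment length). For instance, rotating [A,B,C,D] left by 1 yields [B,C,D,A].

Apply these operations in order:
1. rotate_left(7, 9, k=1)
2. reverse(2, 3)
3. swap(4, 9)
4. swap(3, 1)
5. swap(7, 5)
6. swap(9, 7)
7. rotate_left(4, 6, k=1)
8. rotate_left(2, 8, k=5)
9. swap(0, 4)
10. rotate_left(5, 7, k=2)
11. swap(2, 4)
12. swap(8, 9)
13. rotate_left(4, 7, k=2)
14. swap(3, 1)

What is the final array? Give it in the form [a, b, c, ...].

Answer: [D, C, I, A, H, F, B, J, G, E]

Derivation:
After 1 (rotate_left(7, 9, k=1)): [I, H, A, D, B, G, J, F, C, E]
After 2 (reverse(2, 3)): [I, H, D, A, B, G, J, F, C, E]
After 3 (swap(4, 9)): [I, H, D, A, E, G, J, F, C, B]
After 4 (swap(3, 1)): [I, A, D, H, E, G, J, F, C, B]
After 5 (swap(7, 5)): [I, A, D, H, E, F, J, G, C, B]
After 6 (swap(9, 7)): [I, A, D, H, E, F, J, B, C, G]
After 7 (rotate_left(4, 6, k=1)): [I, A, D, H, F, J, E, B, C, G]
After 8 (rotate_left(2, 8, k=5)): [I, A, B, C, D, H, F, J, E, G]
After 9 (swap(0, 4)): [D, A, B, C, I, H, F, J, E, G]
After 10 (rotate_left(5, 7, k=2)): [D, A, B, C, I, J, H, F, E, G]
After 11 (swap(2, 4)): [D, A, I, C, B, J, H, F, E, G]
After 12 (swap(8, 9)): [D, A, I, C, B, J, H, F, G, E]
After 13 (rotate_left(4, 7, k=2)): [D, A, I, C, H, F, B, J, G, E]
After 14 (swap(3, 1)): [D, C, I, A, H, F, B, J, G, E]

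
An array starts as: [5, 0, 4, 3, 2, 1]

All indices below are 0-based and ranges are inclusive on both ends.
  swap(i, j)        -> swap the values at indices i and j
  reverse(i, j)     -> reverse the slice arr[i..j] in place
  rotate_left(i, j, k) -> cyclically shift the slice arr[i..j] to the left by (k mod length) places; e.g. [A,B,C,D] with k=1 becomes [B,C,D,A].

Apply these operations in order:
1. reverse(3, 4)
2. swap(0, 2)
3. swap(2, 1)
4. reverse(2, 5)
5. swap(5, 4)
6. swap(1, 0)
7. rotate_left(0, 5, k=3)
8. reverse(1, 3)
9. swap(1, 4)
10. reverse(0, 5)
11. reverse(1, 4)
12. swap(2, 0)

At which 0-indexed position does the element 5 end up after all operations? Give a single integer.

Answer: 4

Derivation:
After 1 (reverse(3, 4)): [5, 0, 4, 2, 3, 1]
After 2 (swap(0, 2)): [4, 0, 5, 2, 3, 1]
After 3 (swap(2, 1)): [4, 5, 0, 2, 3, 1]
After 4 (reverse(2, 5)): [4, 5, 1, 3, 2, 0]
After 5 (swap(5, 4)): [4, 5, 1, 3, 0, 2]
After 6 (swap(1, 0)): [5, 4, 1, 3, 0, 2]
After 7 (rotate_left(0, 5, k=3)): [3, 0, 2, 5, 4, 1]
After 8 (reverse(1, 3)): [3, 5, 2, 0, 4, 1]
After 9 (swap(1, 4)): [3, 4, 2, 0, 5, 1]
After 10 (reverse(0, 5)): [1, 5, 0, 2, 4, 3]
After 11 (reverse(1, 4)): [1, 4, 2, 0, 5, 3]
After 12 (swap(2, 0)): [2, 4, 1, 0, 5, 3]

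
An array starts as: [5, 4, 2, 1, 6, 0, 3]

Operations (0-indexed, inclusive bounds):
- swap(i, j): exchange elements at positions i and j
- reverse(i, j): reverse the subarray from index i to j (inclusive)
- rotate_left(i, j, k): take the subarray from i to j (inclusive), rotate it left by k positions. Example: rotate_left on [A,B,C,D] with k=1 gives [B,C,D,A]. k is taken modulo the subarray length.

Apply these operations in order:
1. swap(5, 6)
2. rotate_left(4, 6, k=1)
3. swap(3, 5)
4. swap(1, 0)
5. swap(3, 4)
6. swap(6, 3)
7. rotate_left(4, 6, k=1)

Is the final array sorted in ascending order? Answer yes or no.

Answer: no

Derivation:
After 1 (swap(5, 6)): [5, 4, 2, 1, 6, 3, 0]
After 2 (rotate_left(4, 6, k=1)): [5, 4, 2, 1, 3, 0, 6]
After 3 (swap(3, 5)): [5, 4, 2, 0, 3, 1, 6]
After 4 (swap(1, 0)): [4, 5, 2, 0, 3, 1, 6]
After 5 (swap(3, 4)): [4, 5, 2, 3, 0, 1, 6]
After 6 (swap(6, 3)): [4, 5, 2, 6, 0, 1, 3]
After 7 (rotate_left(4, 6, k=1)): [4, 5, 2, 6, 1, 3, 0]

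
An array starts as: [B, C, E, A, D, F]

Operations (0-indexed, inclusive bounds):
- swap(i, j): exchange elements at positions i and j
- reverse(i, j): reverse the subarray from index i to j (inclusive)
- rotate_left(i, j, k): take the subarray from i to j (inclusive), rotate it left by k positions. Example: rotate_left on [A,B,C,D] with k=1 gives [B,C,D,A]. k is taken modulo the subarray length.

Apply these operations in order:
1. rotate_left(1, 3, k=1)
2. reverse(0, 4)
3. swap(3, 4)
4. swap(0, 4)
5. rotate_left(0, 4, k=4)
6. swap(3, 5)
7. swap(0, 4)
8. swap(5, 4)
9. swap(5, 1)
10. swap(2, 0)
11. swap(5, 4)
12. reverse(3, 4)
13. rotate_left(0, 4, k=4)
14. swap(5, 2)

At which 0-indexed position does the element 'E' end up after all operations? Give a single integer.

Answer: 4

Derivation:
After 1 (rotate_left(1, 3, k=1)): [B, E, A, C, D, F]
After 2 (reverse(0, 4)): [D, C, A, E, B, F]
After 3 (swap(3, 4)): [D, C, A, B, E, F]
After 4 (swap(0, 4)): [E, C, A, B, D, F]
After 5 (rotate_left(0, 4, k=4)): [D, E, C, A, B, F]
After 6 (swap(3, 5)): [D, E, C, F, B, A]
After 7 (swap(0, 4)): [B, E, C, F, D, A]
After 8 (swap(5, 4)): [B, E, C, F, A, D]
After 9 (swap(5, 1)): [B, D, C, F, A, E]
After 10 (swap(2, 0)): [C, D, B, F, A, E]
After 11 (swap(5, 4)): [C, D, B, F, E, A]
After 12 (reverse(3, 4)): [C, D, B, E, F, A]
After 13 (rotate_left(0, 4, k=4)): [F, C, D, B, E, A]
After 14 (swap(5, 2)): [F, C, A, B, E, D]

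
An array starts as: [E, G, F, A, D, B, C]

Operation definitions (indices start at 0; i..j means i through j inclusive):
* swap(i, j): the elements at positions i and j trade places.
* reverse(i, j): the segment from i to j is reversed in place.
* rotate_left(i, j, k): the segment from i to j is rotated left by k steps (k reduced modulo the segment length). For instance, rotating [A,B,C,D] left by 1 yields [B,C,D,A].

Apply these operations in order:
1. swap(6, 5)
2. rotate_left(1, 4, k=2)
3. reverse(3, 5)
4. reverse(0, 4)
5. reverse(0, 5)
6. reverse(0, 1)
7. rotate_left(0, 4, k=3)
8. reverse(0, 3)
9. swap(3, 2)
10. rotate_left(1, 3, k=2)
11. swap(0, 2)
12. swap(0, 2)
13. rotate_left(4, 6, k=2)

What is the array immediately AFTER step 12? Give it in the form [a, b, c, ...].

Answer: [G, C, E, D, A, F, B]

Derivation:
After 1 (swap(6, 5)): [E, G, F, A, D, C, B]
After 2 (rotate_left(1, 4, k=2)): [E, A, D, G, F, C, B]
After 3 (reverse(3, 5)): [E, A, D, C, F, G, B]
After 4 (reverse(0, 4)): [F, C, D, A, E, G, B]
After 5 (reverse(0, 5)): [G, E, A, D, C, F, B]
After 6 (reverse(0, 1)): [E, G, A, D, C, F, B]
After 7 (rotate_left(0, 4, k=3)): [D, C, E, G, A, F, B]
After 8 (reverse(0, 3)): [G, E, C, D, A, F, B]
After 9 (swap(3, 2)): [G, E, D, C, A, F, B]
After 10 (rotate_left(1, 3, k=2)): [G, C, E, D, A, F, B]
After 11 (swap(0, 2)): [E, C, G, D, A, F, B]
After 12 (swap(0, 2)): [G, C, E, D, A, F, B]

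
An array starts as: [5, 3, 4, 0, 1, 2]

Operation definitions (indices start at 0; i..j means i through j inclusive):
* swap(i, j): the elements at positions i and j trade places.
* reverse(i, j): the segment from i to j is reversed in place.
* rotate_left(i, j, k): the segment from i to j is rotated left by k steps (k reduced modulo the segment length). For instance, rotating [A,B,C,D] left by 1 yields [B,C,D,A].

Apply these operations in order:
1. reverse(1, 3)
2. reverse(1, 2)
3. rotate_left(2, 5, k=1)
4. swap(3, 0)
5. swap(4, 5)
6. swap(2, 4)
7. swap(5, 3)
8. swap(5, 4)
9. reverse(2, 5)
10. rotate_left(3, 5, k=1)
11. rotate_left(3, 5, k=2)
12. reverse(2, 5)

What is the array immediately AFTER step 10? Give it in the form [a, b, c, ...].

After 1 (reverse(1, 3)): [5, 0, 4, 3, 1, 2]
After 2 (reverse(1, 2)): [5, 4, 0, 3, 1, 2]
After 3 (rotate_left(2, 5, k=1)): [5, 4, 3, 1, 2, 0]
After 4 (swap(3, 0)): [1, 4, 3, 5, 2, 0]
After 5 (swap(4, 5)): [1, 4, 3, 5, 0, 2]
After 6 (swap(2, 4)): [1, 4, 0, 5, 3, 2]
After 7 (swap(5, 3)): [1, 4, 0, 2, 3, 5]
After 8 (swap(5, 4)): [1, 4, 0, 2, 5, 3]
After 9 (reverse(2, 5)): [1, 4, 3, 5, 2, 0]
After 10 (rotate_left(3, 5, k=1)): [1, 4, 3, 2, 0, 5]

Answer: [1, 4, 3, 2, 0, 5]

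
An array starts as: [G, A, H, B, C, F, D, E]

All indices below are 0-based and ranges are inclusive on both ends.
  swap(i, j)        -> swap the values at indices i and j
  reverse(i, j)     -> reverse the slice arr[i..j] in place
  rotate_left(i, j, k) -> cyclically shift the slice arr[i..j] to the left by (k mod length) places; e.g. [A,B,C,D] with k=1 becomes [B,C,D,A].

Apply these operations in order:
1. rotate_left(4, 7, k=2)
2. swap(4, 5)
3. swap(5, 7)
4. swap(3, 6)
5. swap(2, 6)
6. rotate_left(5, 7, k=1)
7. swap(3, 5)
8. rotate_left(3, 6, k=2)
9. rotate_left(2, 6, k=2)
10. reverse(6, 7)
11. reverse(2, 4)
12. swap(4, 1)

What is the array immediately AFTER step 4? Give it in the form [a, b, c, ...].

After 1 (rotate_left(4, 7, k=2)): [G, A, H, B, D, E, C, F]
After 2 (swap(4, 5)): [G, A, H, B, E, D, C, F]
After 3 (swap(5, 7)): [G, A, H, B, E, F, C, D]
After 4 (swap(3, 6)): [G, A, H, C, E, F, B, D]

Answer: [G, A, H, C, E, F, B, D]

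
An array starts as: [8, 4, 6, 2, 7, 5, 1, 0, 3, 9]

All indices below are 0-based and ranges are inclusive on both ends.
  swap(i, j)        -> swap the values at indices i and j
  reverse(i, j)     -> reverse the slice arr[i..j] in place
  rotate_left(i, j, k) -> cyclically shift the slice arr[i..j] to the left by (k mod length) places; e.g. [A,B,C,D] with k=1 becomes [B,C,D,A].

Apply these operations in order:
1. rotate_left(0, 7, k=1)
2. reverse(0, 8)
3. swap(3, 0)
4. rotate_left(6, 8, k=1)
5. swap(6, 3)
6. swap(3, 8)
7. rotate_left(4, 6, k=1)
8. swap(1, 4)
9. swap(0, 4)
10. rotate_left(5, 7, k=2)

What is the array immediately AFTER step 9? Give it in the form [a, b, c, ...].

After 1 (rotate_left(0, 7, k=1)): [4, 6, 2, 7, 5, 1, 0, 8, 3, 9]
After 2 (reverse(0, 8)): [3, 8, 0, 1, 5, 7, 2, 6, 4, 9]
After 3 (swap(3, 0)): [1, 8, 0, 3, 5, 7, 2, 6, 4, 9]
After 4 (rotate_left(6, 8, k=1)): [1, 8, 0, 3, 5, 7, 6, 4, 2, 9]
After 5 (swap(6, 3)): [1, 8, 0, 6, 5, 7, 3, 4, 2, 9]
After 6 (swap(3, 8)): [1, 8, 0, 2, 5, 7, 3, 4, 6, 9]
After 7 (rotate_left(4, 6, k=1)): [1, 8, 0, 2, 7, 3, 5, 4, 6, 9]
After 8 (swap(1, 4)): [1, 7, 0, 2, 8, 3, 5, 4, 6, 9]
After 9 (swap(0, 4)): [8, 7, 0, 2, 1, 3, 5, 4, 6, 9]

Answer: [8, 7, 0, 2, 1, 3, 5, 4, 6, 9]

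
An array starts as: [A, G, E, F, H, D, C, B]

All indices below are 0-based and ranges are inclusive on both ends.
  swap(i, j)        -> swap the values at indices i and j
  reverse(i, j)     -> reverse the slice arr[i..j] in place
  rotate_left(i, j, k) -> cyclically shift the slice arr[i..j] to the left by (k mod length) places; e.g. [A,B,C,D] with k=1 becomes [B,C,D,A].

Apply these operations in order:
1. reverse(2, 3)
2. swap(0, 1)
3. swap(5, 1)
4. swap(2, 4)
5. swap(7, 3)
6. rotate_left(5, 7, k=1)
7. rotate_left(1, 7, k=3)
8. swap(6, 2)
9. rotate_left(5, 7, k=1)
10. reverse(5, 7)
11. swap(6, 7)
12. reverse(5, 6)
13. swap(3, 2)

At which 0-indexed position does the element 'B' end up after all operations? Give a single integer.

Answer: 7

Derivation:
After 1 (reverse(2, 3)): [A, G, F, E, H, D, C, B]
After 2 (swap(0, 1)): [G, A, F, E, H, D, C, B]
After 3 (swap(5, 1)): [G, D, F, E, H, A, C, B]
After 4 (swap(2, 4)): [G, D, H, E, F, A, C, B]
After 5 (swap(7, 3)): [G, D, H, B, F, A, C, E]
After 6 (rotate_left(5, 7, k=1)): [G, D, H, B, F, C, E, A]
After 7 (rotate_left(1, 7, k=3)): [G, F, C, E, A, D, H, B]
After 8 (swap(6, 2)): [G, F, H, E, A, D, C, B]
After 9 (rotate_left(5, 7, k=1)): [G, F, H, E, A, C, B, D]
After 10 (reverse(5, 7)): [G, F, H, E, A, D, B, C]
After 11 (swap(6, 7)): [G, F, H, E, A, D, C, B]
After 12 (reverse(5, 6)): [G, F, H, E, A, C, D, B]
After 13 (swap(3, 2)): [G, F, E, H, A, C, D, B]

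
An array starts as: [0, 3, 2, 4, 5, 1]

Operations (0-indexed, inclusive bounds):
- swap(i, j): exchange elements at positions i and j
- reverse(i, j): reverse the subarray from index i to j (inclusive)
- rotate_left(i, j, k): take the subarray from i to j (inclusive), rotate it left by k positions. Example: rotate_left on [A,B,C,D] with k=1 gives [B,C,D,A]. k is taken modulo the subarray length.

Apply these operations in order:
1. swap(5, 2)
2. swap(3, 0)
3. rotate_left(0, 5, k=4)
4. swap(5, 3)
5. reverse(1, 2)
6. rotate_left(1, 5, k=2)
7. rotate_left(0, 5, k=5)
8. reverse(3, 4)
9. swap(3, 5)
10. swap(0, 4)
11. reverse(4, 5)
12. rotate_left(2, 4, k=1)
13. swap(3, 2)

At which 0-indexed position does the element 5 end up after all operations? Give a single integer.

Answer: 1

Derivation:
After 1 (swap(5, 2)): [0, 3, 1, 4, 5, 2]
After 2 (swap(3, 0)): [4, 3, 1, 0, 5, 2]
After 3 (rotate_left(0, 5, k=4)): [5, 2, 4, 3, 1, 0]
After 4 (swap(5, 3)): [5, 2, 4, 0, 1, 3]
After 5 (reverse(1, 2)): [5, 4, 2, 0, 1, 3]
After 6 (rotate_left(1, 5, k=2)): [5, 0, 1, 3, 4, 2]
After 7 (rotate_left(0, 5, k=5)): [2, 5, 0, 1, 3, 4]
After 8 (reverse(3, 4)): [2, 5, 0, 3, 1, 4]
After 9 (swap(3, 5)): [2, 5, 0, 4, 1, 3]
After 10 (swap(0, 4)): [1, 5, 0, 4, 2, 3]
After 11 (reverse(4, 5)): [1, 5, 0, 4, 3, 2]
After 12 (rotate_left(2, 4, k=1)): [1, 5, 4, 3, 0, 2]
After 13 (swap(3, 2)): [1, 5, 3, 4, 0, 2]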